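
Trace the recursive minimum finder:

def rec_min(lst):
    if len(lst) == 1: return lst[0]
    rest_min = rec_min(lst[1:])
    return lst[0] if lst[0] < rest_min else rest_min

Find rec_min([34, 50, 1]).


rec_min([34, 50, 1]): compare 34 with rec_min([50, 1])
rec_min([50, 1]): compare 50 with rec_min([1])
rec_min([1]) = 1  (base case)
Compare 50 with 1 -> 1
Compare 34 with 1 -> 1

1


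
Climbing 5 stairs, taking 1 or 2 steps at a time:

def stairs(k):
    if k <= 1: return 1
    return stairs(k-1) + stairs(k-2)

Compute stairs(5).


Building up from base cases:
stairs(0) = 1
stairs(1) = 1
stairs(2) = stairs(1) + stairs(0) = 1 + 1 = 2
stairs(3) = stairs(2) + stairs(1) = 2 + 1 = 3
stairs(4) = stairs(3) + stairs(2) = 3 + 2 = 5
stairs(5) = stairs(4) + stairs(3) = 5 + 3 = 8

8


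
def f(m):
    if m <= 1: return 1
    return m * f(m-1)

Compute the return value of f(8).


f(8)
= 8 * f(7)
= 8 * 7 * f(6)
= 8 * 7 * 6 * f(5)
= 8 * 7 * 6 * 5 * f(4)
= 8 * 7 * 6 * 5 * 4 * f(3)
= 8 * 7 * 6 * 5 * 4 * 3 * f(2)
= 8 * 7 * 6 * 5 * 4 * 3 * 2 * f(1)
= 8 * 7 * 6 * 5 * 4 * 3 * 2 * 1
= 40320

40320


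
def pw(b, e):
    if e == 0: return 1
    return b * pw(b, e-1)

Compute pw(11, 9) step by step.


pw(11, 9)
= 11 * pw(11, 8)
= 11 * 11 * pw(11, 7)
= 11 * 11 * 11 * pw(11, 6)
= 11 * 11 * 11 * 11 * pw(11, 5)
= 11 * 11 * 11 * 11 * 11 * pw(11, 4)
= 11 * 11 * 11 * 11 * 11 * 11 * pw(11, 3)
= 11 * 11 * 11 * 11 * 11 * 11 * 11 * pw(11, 2)
= 11 * 11 * 11 * 11 * 11 * 11 * 11 * 11 * pw(11, 1)
= 11 * 11 * 11 * 11 * 11 * 11 * 11 * 11 * 11 * pw(11, 0)
= 11 * 11 * 11 * 11 * 11 * 11 * 11 * 11 * 11 * 1
= 2357947691

2357947691


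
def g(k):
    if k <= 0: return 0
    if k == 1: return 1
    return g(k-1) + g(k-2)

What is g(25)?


Computing g(25) bottom-up:
g(0) = 0
g(1) = 1
g(2) = g(1) + g(0) = 1 + 0 = 1
g(3) = g(2) + g(1) = 1 + 1 = 2
g(4) = g(3) + g(2) = 2 + 1 = 3
g(5) = g(4) + g(3) = 3 + 2 = 5
g(6) = g(5) + g(4) = 5 + 3 = 8
g(7) = g(6) + g(5) = 8 + 5 = 13
g(8) = g(7) + g(6) = 13 + 8 = 21
g(9) = g(8) + g(7) = 21 + 13 = 34
g(10) = g(9) + g(8) = 34 + 21 = 55
g(11) = g(10) + g(9) = 55 + 34 = 89
g(12) = g(11) + g(10) = 89 + 55 = 144
g(13) = g(12) + g(11) = 144 + 89 = 233
g(14) = g(13) + g(12) = 233 + 144 = 377
g(15) = g(14) + g(13) = 377 + 233 = 610
g(16) = g(15) + g(14) = 610 + 377 = 987
g(17) = g(16) + g(15) = 987 + 610 = 1597
g(18) = g(17) + g(16) = 1597 + 987 = 2584
g(19) = g(18) + g(17) = 2584 + 1597 = 4181
g(20) = g(19) + g(18) = 4181 + 2584 = 6765
g(21) = g(20) + g(19) = 6765 + 4181 = 10946
g(22) = g(21) + g(20) = 10946 + 6765 = 17711
g(23) = g(22) + g(21) = 17711 + 10946 = 28657
g(24) = g(23) + g(22) = 28657 + 17711 = 46368
g(25) = g(24) + g(23) = 46368 + 28657 = 75025

75025


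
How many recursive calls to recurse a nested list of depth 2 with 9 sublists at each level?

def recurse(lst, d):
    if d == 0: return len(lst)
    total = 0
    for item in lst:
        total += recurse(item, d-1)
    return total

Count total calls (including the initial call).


At depth 0 (root): 1 call
At depth 1: each of 1 parents calls recurse on 9 children = 9 calls
At depth 2: each of 9 parents calls recurse on 9 children = 81 calls
Total: 1 + 9 + 81 = 91

91


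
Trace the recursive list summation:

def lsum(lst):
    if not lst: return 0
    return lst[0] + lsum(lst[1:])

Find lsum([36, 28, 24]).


lsum([36, 28, 24]) = 36 + lsum([28, 24])
lsum([28, 24]) = 28 + lsum([24])
lsum([24]) = 24 + lsum([])
lsum([]) = 0  (base case)
Total: 36 + 28 + 24 + 0 = 88

88


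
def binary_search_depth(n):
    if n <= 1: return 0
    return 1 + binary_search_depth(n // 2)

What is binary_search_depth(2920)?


2920 / 2 = 1460
1460 / 2 = 730
730 / 2 = 365
365 / 2 = 182
182 / 2 = 91
91 / 2 = 45
45 / 2 = 22
22 / 2 = 11
11 / 2 = 5
5 / 2 = 2
2 / 2 = 1
Reached 1 after 11 halvings

11


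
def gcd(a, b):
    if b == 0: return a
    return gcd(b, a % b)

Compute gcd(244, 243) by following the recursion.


gcd(244, 243) = gcd(243, 1)
gcd(243, 1) = gcd(1, 0)
gcd(1, 0) = 1  (base case)

1


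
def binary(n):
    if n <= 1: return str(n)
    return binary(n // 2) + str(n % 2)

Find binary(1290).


binary(1290) = binary(645) + '0'
binary(645) = binary(322) + '1'
binary(322) = binary(161) + '0'
binary(161) = binary(80) + '1'
binary(80) = binary(40) + '0'
binary(40) = binary(20) + '0'
binary(20) = binary(10) + '0'
binary(10) = binary(5) + '0'
binary(5) = binary(2) + '1'
binary(2) = binary(1) + '0'
binary(1) = '1'  (base case)
Concatenating: '1' + '0' + '1' + '0' + '0' + '0' + '0' + '1' + '0' + '1' + '0' = '10100001010'

10100001010


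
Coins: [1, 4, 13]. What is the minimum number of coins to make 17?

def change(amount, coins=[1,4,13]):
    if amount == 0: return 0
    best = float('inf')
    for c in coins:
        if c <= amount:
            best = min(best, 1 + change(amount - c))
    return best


Building up with DP:
change(0) = 0
change(1) = min(1+change(0)=1+0=1) = 1
change(2) = min(1+change(1)=1+1=2) = 2
change(3) = min(1+change(2)=1+2=3) = 3
change(4) = min(1+change(3)=1+3=4, 1+change(0)=1+0=1) = 1
change(5) = min(1+change(4)=1+1=2, 1+change(1)=1+1=2) = 2
change(6) = min(1+change(5)=1+2=3, 1+change(2)=1+2=3) = 3
change(7) = min(1+change(6)=1+3=4, 1+change(3)=1+3=4) = 4
change(8) = min(1+change(7)=1+4=5, 1+change(4)=1+1=2) = 2
change(9) = min(1+change(8)=1+2=3, 1+change(5)=1+2=3) = 3
change(10) = min(1+change(9)=1+3=4, 1+change(6)=1+3=4) = 4
change(11) = min(1+change(10)=1+4=5, 1+change(7)=1+4=5) = 5
change(12) = min(1+change(11)=1+5=6, 1+change(8)=1+2=3) = 3
change(13) = min(1+change(12)=1+3=4, 1+change(9)=1+3=4, 1+change(0)=1+0=1) = 1
change(14) = min(1+change(13)=1+1=2, 1+change(10)=1+4=5, 1+change(1)=1+1=2) = 2
change(15) = min(1+change(14)=1+2=3, 1+change(11)=1+5=6, 1+change(2)=1+2=3) = 3
change(16) = min(1+change(15)=1+3=4, 1+change(12)=1+3=4, 1+change(3)=1+3=4) = 4
change(17) = min(1+change(16)=1+4=5, 1+change(13)=1+1=2, 1+change(4)=1+1=2) = 2

2


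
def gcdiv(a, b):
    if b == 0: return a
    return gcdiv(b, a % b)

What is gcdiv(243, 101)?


gcdiv(243, 101) = gcdiv(101, 41)
gcdiv(101, 41) = gcdiv(41, 19)
gcdiv(41, 19) = gcdiv(19, 3)
gcdiv(19, 3) = gcdiv(3, 1)
gcdiv(3, 1) = gcdiv(1, 0)
gcdiv(1, 0) = 1  (base case)

1


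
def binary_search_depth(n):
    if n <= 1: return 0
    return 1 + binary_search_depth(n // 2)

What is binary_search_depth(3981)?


3981 / 2 = 1990
1990 / 2 = 995
995 / 2 = 497
497 / 2 = 248
248 / 2 = 124
124 / 2 = 62
62 / 2 = 31
31 / 2 = 15
15 / 2 = 7
7 / 2 = 3
3 / 2 = 1
Reached 1 after 11 halvings

11


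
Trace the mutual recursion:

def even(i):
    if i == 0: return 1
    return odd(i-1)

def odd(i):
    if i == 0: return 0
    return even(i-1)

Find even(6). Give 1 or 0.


even(6) = odd(5)
odd(5) = even(4)
even(4) = odd(3)
odd(3) = even(2)
even(2) = odd(1)
odd(1) = even(0)
even(0) = 1  (base case)
Result: 1

1


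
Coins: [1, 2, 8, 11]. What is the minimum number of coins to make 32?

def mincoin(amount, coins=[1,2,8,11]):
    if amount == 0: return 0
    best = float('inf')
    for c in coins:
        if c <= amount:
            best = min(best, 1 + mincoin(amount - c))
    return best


Building up with DP:
mincoin(0) = 0
mincoin(1) = min(1+mincoin(0)=1+0=1) = 1
mincoin(2) = min(1+mincoin(1)=1+1=2, 1+mincoin(0)=1+0=1) = 1
mincoin(3) = min(1+mincoin(2)=1+1=2, 1+mincoin(1)=1+1=2) = 2
mincoin(4) = min(1+mincoin(3)=1+2=3, 1+mincoin(2)=1+1=2) = 2
mincoin(5) = min(1+mincoin(4)=1+2=3, 1+mincoin(3)=1+2=3) = 3
mincoin(6) = min(1+mincoin(5)=1+3=4, 1+mincoin(4)=1+2=3) = 3
mincoin(7) = min(1+mincoin(6)=1+3=4, 1+mincoin(5)=1+3=4) = 4
mincoin(8) = min(1+mincoin(7)=1+4=5, 1+mincoin(6)=1+3=4, 1+mincoin(0)=1+0=1) = 1
mincoin(9) = min(1+mincoin(8)=1+1=2, 1+mincoin(7)=1+4=5, 1+mincoin(1)=1+1=2) = 2
mincoin(10) = min(1+mincoin(9)=1+2=3, 1+mincoin(8)=1+1=2, 1+mincoin(2)=1+1=2) = 2
mincoin(11) = min(1+mincoin(10)=1+2=3, 1+mincoin(9)=1+2=3, 1+mincoin(3)=1+2=3, 1+mincoin(0)=1+0=1) = 1
mincoin(12) = min(1+mincoin(11)=1+1=2, 1+mincoin(10)=1+2=3, 1+mincoin(4)=1+2=3, 1+mincoin(1)=1+1=2) = 2
mincoin(13) = min(1+mincoin(12)=1+2=3, 1+mincoin(11)=1+1=2, 1+mincoin(5)=1+3=4, 1+mincoin(2)=1+1=2) = 2
mincoin(14) = min(1+mincoin(13)=1+2=3, 1+mincoin(12)=1+2=3, 1+mincoin(6)=1+3=4, 1+mincoin(3)=1+2=3) = 3
mincoin(15) = min(1+mincoin(14)=1+3=4, 1+mincoin(13)=1+2=3, 1+mincoin(7)=1+4=5, 1+mincoin(4)=1+2=3) = 3
mincoin(16) = min(1+mincoin(15)=1+3=4, 1+mincoin(14)=1+3=4, 1+mincoin(8)=1+1=2, 1+mincoin(5)=1+3=4) = 2
mincoin(17) = min(1+mincoin(16)=1+2=3, 1+mincoin(15)=1+3=4, 1+mincoin(9)=1+2=3, 1+mincoin(6)=1+3=4) = 3
mincoin(18) = min(1+mincoin(17)=1+3=4, 1+mincoin(16)=1+2=3, 1+mincoin(10)=1+2=3, 1+mincoin(7)=1+4=5) = 3
mincoin(19) = min(1+mincoin(18)=1+3=4, 1+mincoin(17)=1+3=4, 1+mincoin(11)=1+1=2, 1+mincoin(8)=1+1=2) = 2
mincoin(20) = min(1+mincoin(19)=1+2=3, 1+mincoin(18)=1+3=4, 1+mincoin(12)=1+2=3, 1+mincoin(9)=1+2=3) = 3
mincoin(21) = min(1+mincoin(20)=1+3=4, 1+mincoin(19)=1+2=3, 1+mincoin(13)=1+2=3, 1+mincoin(10)=1+2=3) = 3
mincoin(22) = min(1+mincoin(21)=1+3=4, 1+mincoin(20)=1+3=4, 1+mincoin(14)=1+3=4, 1+mincoin(11)=1+1=2) = 2
mincoin(23) = min(1+mincoin(22)=1+2=3, 1+mincoin(21)=1+3=4, 1+mincoin(15)=1+3=4, 1+mincoin(12)=1+2=3) = 3
mincoin(24) = min(1+mincoin(23)=1+3=4, 1+mincoin(22)=1+2=3, 1+mincoin(16)=1+2=3, 1+mincoin(13)=1+2=3) = 3
mincoin(25) = min(1+mincoin(24)=1+3=4, 1+mincoin(23)=1+3=4, 1+mincoin(17)=1+3=4, 1+mincoin(14)=1+3=4) = 4
mincoin(26) = min(1+mincoin(25)=1+4=5, 1+mincoin(24)=1+3=4, 1+mincoin(18)=1+3=4, 1+mincoin(15)=1+3=4) = 4
mincoin(27) = min(1+mincoin(26)=1+4=5, 1+mincoin(25)=1+4=5, 1+mincoin(19)=1+2=3, 1+mincoin(16)=1+2=3) = 3
mincoin(28) = min(1+mincoin(27)=1+3=4, 1+mincoin(26)=1+4=5, 1+mincoin(20)=1+3=4, 1+mincoin(17)=1+3=4) = 4
mincoin(29) = min(1+mincoin(28)=1+4=5, 1+mincoin(27)=1+3=4, 1+mincoin(21)=1+3=4, 1+mincoin(18)=1+3=4) = 4
mincoin(30) = min(1+mincoin(29)=1+4=5, 1+mincoin(28)=1+4=5, 1+mincoin(22)=1+2=3, 1+mincoin(19)=1+2=3) = 3
mincoin(31) = min(1+mincoin(30)=1+3=4, 1+mincoin(29)=1+4=5, 1+mincoin(23)=1+3=4, 1+mincoin(20)=1+3=4) = 4
mincoin(32) = min(1+mincoin(31)=1+4=5, 1+mincoin(30)=1+3=4, 1+mincoin(24)=1+3=4, 1+mincoin(21)=1+3=4) = 4

4


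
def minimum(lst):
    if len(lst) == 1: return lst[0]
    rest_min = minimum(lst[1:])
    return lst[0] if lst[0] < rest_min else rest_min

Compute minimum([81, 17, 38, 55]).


minimum([81, 17, 38, 55]): compare 81 with minimum([17, 38, 55])
minimum([17, 38, 55]): compare 17 with minimum([38, 55])
minimum([38, 55]): compare 38 with minimum([55])
minimum([55]) = 55  (base case)
Compare 38 with 55 -> 38
Compare 17 with 38 -> 17
Compare 81 with 17 -> 17

17


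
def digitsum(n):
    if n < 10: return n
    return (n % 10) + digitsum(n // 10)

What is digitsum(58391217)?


digitsum(58391217) = 7 + digitsum(5839121)
digitsum(5839121) = 1 + digitsum(583912)
digitsum(583912) = 2 + digitsum(58391)
digitsum(58391) = 1 + digitsum(5839)
digitsum(5839) = 9 + digitsum(583)
digitsum(583) = 3 + digitsum(58)
digitsum(58) = 8 + digitsum(5)
digitsum(5) = 5  (base case)
Total: 7 + 1 + 2 + 1 + 9 + 3 + 8 + 5 = 36

36


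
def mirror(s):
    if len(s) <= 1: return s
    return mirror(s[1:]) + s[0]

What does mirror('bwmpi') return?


mirror('bwmpi') = mirror('wmpi') + 'b'
mirror('wmpi') = mirror('mpi') + 'w'
mirror('mpi') = mirror('pi') + 'm'
mirror('pi') = mirror('i') + 'p'
mirror('i') = 'i'  (base case)
Concatenating: 'i' + 'p' + 'm' + 'w' + 'b' = 'ipmwb'

ipmwb


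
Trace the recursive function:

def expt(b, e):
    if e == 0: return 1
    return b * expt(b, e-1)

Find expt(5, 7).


expt(5, 7)
= 5 * expt(5, 6)
= 5 * 5 * expt(5, 5)
= 5 * 5 * 5 * expt(5, 4)
= 5 * 5 * 5 * 5 * expt(5, 3)
= 5 * 5 * 5 * 5 * 5 * expt(5, 2)
= 5 * 5 * 5 * 5 * 5 * 5 * expt(5, 1)
= 5 * 5 * 5 * 5 * 5 * 5 * 5 * expt(5, 0)
= 5 * 5 * 5 * 5 * 5 * 5 * 5 * 1
= 78125

78125


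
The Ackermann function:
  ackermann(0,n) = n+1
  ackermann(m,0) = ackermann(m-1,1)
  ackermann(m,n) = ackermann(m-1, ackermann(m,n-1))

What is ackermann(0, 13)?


ackermann(0, 13) = 14
Result: ackermann(0, 13) = 14

14


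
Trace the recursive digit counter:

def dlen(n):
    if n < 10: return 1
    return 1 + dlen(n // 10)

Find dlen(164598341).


dlen(164598341) = 1 + dlen(16459834)
dlen(16459834) = 1 + dlen(1645983)
dlen(1645983) = 1 + dlen(164598)
dlen(164598) = 1 + dlen(16459)
dlen(16459) = 1 + dlen(1645)
dlen(1645) = 1 + dlen(164)
dlen(164) = 1 + dlen(16)
dlen(16) = 1 + dlen(1)
dlen(1) = 1  (base case: 1 < 10)
Unwinding: 1 + 1 + 1 + 1 + 1 + 1 + 1 + 1 + 1 = 9

9


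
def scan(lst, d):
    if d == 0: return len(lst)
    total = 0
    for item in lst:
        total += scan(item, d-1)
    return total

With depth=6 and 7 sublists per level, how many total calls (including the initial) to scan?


At depth 0 (root): 1 call
At depth 1: each of 1 parents calls scan on 7 children = 7 calls
At depth 2: each of 7 parents calls scan on 7 children = 49 calls
At depth 3: each of 49 parents calls scan on 7 children = 343 calls
At depth 4: each of 343 parents calls scan on 7 children = 2401 calls
At depth 5: each of 2401 parents calls scan on 7 children = 16807 calls
At depth 6: each of 16807 parents calls scan on 7 children = 117649 calls
Total: 1 + 7 + 49 + 343 + 2401 + 16807 + 117649 = 137257

137257


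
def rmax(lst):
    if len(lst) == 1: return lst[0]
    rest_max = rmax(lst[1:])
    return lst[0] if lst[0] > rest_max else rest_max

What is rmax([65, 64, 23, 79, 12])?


rmax([65, 64, 23, 79, 12]): compare 65 with rmax([64, 23, 79, 12])
rmax([64, 23, 79, 12]): compare 64 with rmax([23, 79, 12])
rmax([23, 79, 12]): compare 23 with rmax([79, 12])
rmax([79, 12]): compare 79 with rmax([12])
rmax([12]) = 12  (base case)
Compare 79 with 12 -> 79
Compare 23 with 79 -> 79
Compare 64 with 79 -> 79
Compare 65 with 79 -> 79

79


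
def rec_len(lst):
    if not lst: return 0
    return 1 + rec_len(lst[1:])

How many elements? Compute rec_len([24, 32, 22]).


rec_len([24, 32, 22]) = 1 + rec_len([32, 22])
rec_len([32, 22]) = 1 + rec_len([22])
rec_len([22]) = 1 + rec_len([])
rec_len([]) = 0  (base case)
Unwinding: 1 + 1 + 1 + 0 = 3

3


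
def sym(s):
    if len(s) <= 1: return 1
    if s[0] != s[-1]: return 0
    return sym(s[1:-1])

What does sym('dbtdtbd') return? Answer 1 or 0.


sym('dbtdtbd'): s[0]='d' == s[-1]='d' -> check sym('btdtb')
sym('btdtb'): s[0]='b' == s[-1]='b' -> check sym('tdt')
sym('tdt'): s[0]='t' == s[-1]='t' -> check sym('d')
sym('d'): len <= 1 -> return 1  (base case)
Result: 1 (palindrome)

1


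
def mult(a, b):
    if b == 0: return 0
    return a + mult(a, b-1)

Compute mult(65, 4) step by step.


mult(65, 4) = 65 + mult(65, 3)
mult(65, 3) = 65 + mult(65, 2)
mult(65, 2) = 65 + mult(65, 1)
mult(65, 1) = 65 + mult(65, 0)
mult(65, 0) = 0  (base case)
Total: 65 + 65 + 65 + 65 + 0 = 260

260


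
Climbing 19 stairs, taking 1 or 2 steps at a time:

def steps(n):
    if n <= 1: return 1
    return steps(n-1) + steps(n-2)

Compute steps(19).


Building up from base cases:
steps(0) = 1
steps(1) = 1
steps(2) = steps(1) + steps(0) = 1 + 1 = 2
steps(3) = steps(2) + steps(1) = 2 + 1 = 3
steps(4) = steps(3) + steps(2) = 3 + 2 = 5
steps(5) = steps(4) + steps(3) = 5 + 3 = 8
steps(6) = steps(5) + steps(4) = 8 + 5 = 13
steps(7) = steps(6) + steps(5) = 13 + 8 = 21
steps(8) = steps(7) + steps(6) = 21 + 13 = 34
steps(9) = steps(8) + steps(7) = 34 + 21 = 55
steps(10) = steps(9) + steps(8) = 55 + 34 = 89
steps(11) = steps(10) + steps(9) = 89 + 55 = 144
steps(12) = steps(11) + steps(10) = 144 + 89 = 233
steps(13) = steps(12) + steps(11) = 233 + 144 = 377
steps(14) = steps(13) + steps(12) = 377 + 233 = 610
steps(15) = steps(14) + steps(13) = 610 + 377 = 987
steps(16) = steps(15) + steps(14) = 987 + 610 = 1597
steps(17) = steps(16) + steps(15) = 1597 + 987 = 2584
steps(18) = steps(17) + steps(16) = 2584 + 1597 = 4181
steps(19) = steps(18) + steps(17) = 4181 + 2584 = 6765

6765


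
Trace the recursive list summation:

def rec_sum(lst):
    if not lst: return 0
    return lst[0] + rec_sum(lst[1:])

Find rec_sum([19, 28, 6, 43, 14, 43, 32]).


rec_sum([19, 28, 6, 43, 14, 43, 32]) = 19 + rec_sum([28, 6, 43, 14, 43, 32])
rec_sum([28, 6, 43, 14, 43, 32]) = 28 + rec_sum([6, 43, 14, 43, 32])
rec_sum([6, 43, 14, 43, 32]) = 6 + rec_sum([43, 14, 43, 32])
rec_sum([43, 14, 43, 32]) = 43 + rec_sum([14, 43, 32])
rec_sum([14, 43, 32]) = 14 + rec_sum([43, 32])
rec_sum([43, 32]) = 43 + rec_sum([32])
rec_sum([32]) = 32 + rec_sum([])
rec_sum([]) = 0  (base case)
Total: 19 + 28 + 6 + 43 + 14 + 43 + 32 + 0 = 185

185


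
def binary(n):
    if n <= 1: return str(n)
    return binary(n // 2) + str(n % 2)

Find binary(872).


binary(872) = binary(436) + '0'
binary(436) = binary(218) + '0'
binary(218) = binary(109) + '0'
binary(109) = binary(54) + '1'
binary(54) = binary(27) + '0'
binary(27) = binary(13) + '1'
binary(13) = binary(6) + '1'
binary(6) = binary(3) + '0'
binary(3) = binary(1) + '1'
binary(1) = '1'  (base case)
Concatenating: '1' + '1' + '0' + '1' + '1' + '0' + '1' + '0' + '0' + '0' = '1101101000'

1101101000


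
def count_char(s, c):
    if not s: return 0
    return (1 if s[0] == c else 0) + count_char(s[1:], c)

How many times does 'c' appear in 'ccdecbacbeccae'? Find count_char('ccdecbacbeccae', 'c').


s[0]='c' == 'c' -> 1
s[0]='c' == 'c' -> 1
s[0]='d' != 'c' -> 0
s[0]='e' != 'c' -> 0
s[0]='c' == 'c' -> 1
s[0]='b' != 'c' -> 0
s[0]='a' != 'c' -> 0
s[0]='c' == 'c' -> 1
s[0]='b' != 'c' -> 0
s[0]='e' != 'c' -> 0
s[0]='c' == 'c' -> 1
s[0]='c' == 'c' -> 1
s[0]='a' != 'c' -> 0
s[0]='e' != 'c' -> 0
Sum: 1 + 1 + 0 + 0 + 1 + 0 + 0 + 1 + 0 + 0 + 1 + 1 + 0 + 0 = 6

6


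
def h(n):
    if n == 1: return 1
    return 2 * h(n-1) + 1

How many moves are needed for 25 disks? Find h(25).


h(25) = 2 * h(24) + 1
h(24) = 2 * h(23) + 1
h(23) = 2 * h(22) + 1
h(22) = 2 * h(21) + 1
h(21) = 2 * h(20) + 1
h(20) = 2 * h(19) + 1
h(19) = 2 * h(18) + 1
h(18) = 2 * h(17) + 1
h(17) = 2 * h(16) + 1
h(16) = 2 * h(15) + 1
h(15) = 2 * h(14) + 1
h(14) = 2 * h(13) + 1
h(13) = 2 * h(12) + 1
h(12) = 2 * h(11) + 1
h(11) = 2 * h(10) + 1
h(10) = 2 * h(9) + 1
h(9) = 2 * h(8) + 1
h(8) = 2 * h(7) + 1
h(7) = 2 * h(6) + 1
h(6) = 2 * h(5) + 1
h(5) = 2 * h(4) + 1
h(4) = 2 * h(3) + 1
h(3) = 2 * h(2) + 1
h(2) = 2 * h(1) + 1
h(1) = 1  (base case)
h(2) = 2 * 1 + 1 = 3
h(3) = 2 * 3 + 1 = 7
h(4) = 2 * 7 + 1 = 15
h(5) = 2 * 15 + 1 = 31
h(6) = 2 * 31 + 1 = 63
h(7) = 2 * 63 + 1 = 127
h(8) = 2 * 127 + 1 = 255
h(9) = 2 * 255 + 1 = 511
h(10) = 2 * 511 + 1 = 1023
h(11) = 2 * 1023 + 1 = 2047
h(12) = 2 * 2047 + 1 = 4095
h(13) = 2 * 4095 + 1 = 8191
h(14) = 2 * 8191 + 1 = 16383
h(15) = 2 * 16383 + 1 = 32767
h(16) = 2 * 32767 + 1 = 65535
h(17) = 2 * 65535 + 1 = 131071
h(18) = 2 * 131071 + 1 = 262143
h(19) = 2 * 262143 + 1 = 524287
h(20) = 2 * 524287 + 1 = 1048575
h(21) = 2 * 1048575 + 1 = 2097151
h(22) = 2 * 2097151 + 1 = 4194303
h(23) = 2 * 4194303 + 1 = 8388607
h(24) = 2 * 8388607 + 1 = 16777215
h(25) = 2 * 16777215 + 1 = 33554431

33554431


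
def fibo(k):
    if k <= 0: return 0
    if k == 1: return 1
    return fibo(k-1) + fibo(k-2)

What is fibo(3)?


Computing fibo(3) bottom-up:
fibo(0) = 0
fibo(1) = 1
fibo(2) = fibo(1) + fibo(0) = 1 + 0 = 1
fibo(3) = fibo(2) + fibo(1) = 1 + 1 = 2

2


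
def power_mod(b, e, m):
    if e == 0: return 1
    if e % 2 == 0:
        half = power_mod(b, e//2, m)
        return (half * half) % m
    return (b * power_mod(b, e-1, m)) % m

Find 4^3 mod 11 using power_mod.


power_mod(4, 3, 11): e is odd, compute power_mod(4, 2, 11)
  power_mod(4, 2, 11): e is even, compute power_mod(4, 1, 11)
    power_mod(4, 1, 11): e is odd, compute power_mod(4, 0, 11)
      power_mod(4, 0, 11) = 1
    (4 * 1) % 11 = 4
  half=4, (4*4) % 11 = 5
(4 * 5) % 11 = 9

9


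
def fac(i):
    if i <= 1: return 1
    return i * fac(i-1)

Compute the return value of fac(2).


fac(2)
= 2 * fac(1)
= 2 * 1
= 2

2


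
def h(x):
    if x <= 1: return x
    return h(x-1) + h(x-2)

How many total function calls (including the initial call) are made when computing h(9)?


Let C(n) = total calls for h(n)
C(0) = 1, C(1) = 1
C(2) = 1 + C(1) + C(0) = 1 + 1 + 1 = 3
C(3) = 1 + C(2) + C(1) = 1 + 3 + 1 = 5
C(4) = 1 + C(3) + C(2) = 1 + 5 + 3 = 9
C(5) = 1 + C(4) + C(3) = 1 + 9 + 5 = 15
C(6) = 1 + C(5) + C(4) = 1 + 15 + 9 = 25
C(7) = 1 + C(6) + C(5) = 1 + 25 + 15 = 41
C(8) = 1 + C(7) + C(6) = 1 + 41 + 25 = 67
C(9) = 1 + C(8) + C(7) = 1 + 67 + 41 = 109

109


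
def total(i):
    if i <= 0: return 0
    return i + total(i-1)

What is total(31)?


total(31)
= 31 + 30 + 29 + 28 + 27 + 26 + 25 + 24 + 23 + 22 + 21 + 20 + 19 + 18 + 17 + 16 + 15 + 14 + 13 + 12 + 11 + 10 + 9 + 8 + 7 + 6 + 5 + 4 + 3 + 2 + 1 + total(0)
= 31 + 30 + 29 + 28 + 27 + 26 + 25 + 24 + 23 + 22 + 21 + 20 + 19 + 18 + 17 + 16 + 15 + 14 + 13 + 12 + 11 + 10 + 9 + 8 + 7 + 6 + 5 + 4 + 3 + 2 + 1 + 0
= 496

496


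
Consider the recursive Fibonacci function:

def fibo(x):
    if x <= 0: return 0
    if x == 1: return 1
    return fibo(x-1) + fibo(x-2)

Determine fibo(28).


Computing fibo(28) bottom-up:
fibo(0) = 0
fibo(1) = 1
fibo(2) = fibo(1) + fibo(0) = 1 + 0 = 1
fibo(3) = fibo(2) + fibo(1) = 1 + 1 = 2
fibo(4) = fibo(3) + fibo(2) = 2 + 1 = 3
fibo(5) = fibo(4) + fibo(3) = 3 + 2 = 5
fibo(6) = fibo(5) + fibo(4) = 5 + 3 = 8
fibo(7) = fibo(6) + fibo(5) = 8 + 5 = 13
fibo(8) = fibo(7) + fibo(6) = 13 + 8 = 21
fibo(9) = fibo(8) + fibo(7) = 21 + 13 = 34
fibo(10) = fibo(9) + fibo(8) = 34 + 21 = 55
fibo(11) = fibo(10) + fibo(9) = 55 + 34 = 89
fibo(12) = fibo(11) + fibo(10) = 89 + 55 = 144
fibo(13) = fibo(12) + fibo(11) = 144 + 89 = 233
fibo(14) = fibo(13) + fibo(12) = 233 + 144 = 377
fibo(15) = fibo(14) + fibo(13) = 377 + 233 = 610
fibo(16) = fibo(15) + fibo(14) = 610 + 377 = 987
fibo(17) = fibo(16) + fibo(15) = 987 + 610 = 1597
fibo(18) = fibo(17) + fibo(16) = 1597 + 987 = 2584
fibo(19) = fibo(18) + fibo(17) = 2584 + 1597 = 4181
fibo(20) = fibo(19) + fibo(18) = 4181 + 2584 = 6765
fibo(21) = fibo(20) + fibo(19) = 6765 + 4181 = 10946
fibo(22) = fibo(21) + fibo(20) = 10946 + 6765 = 17711
fibo(23) = fibo(22) + fibo(21) = 17711 + 10946 = 28657
fibo(24) = fibo(23) + fibo(22) = 28657 + 17711 = 46368
fibo(25) = fibo(24) + fibo(23) = 46368 + 28657 = 75025
fibo(26) = fibo(25) + fibo(24) = 75025 + 46368 = 121393
fibo(27) = fibo(26) + fibo(25) = 121393 + 75025 = 196418
fibo(28) = fibo(27) + fibo(26) = 196418 + 121393 = 317811

317811


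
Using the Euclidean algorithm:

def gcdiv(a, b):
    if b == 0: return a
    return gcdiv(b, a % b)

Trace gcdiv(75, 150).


gcdiv(75, 150) = gcdiv(150, 75)
gcdiv(150, 75) = gcdiv(75, 0)
gcdiv(75, 0) = 75  (base case)

75


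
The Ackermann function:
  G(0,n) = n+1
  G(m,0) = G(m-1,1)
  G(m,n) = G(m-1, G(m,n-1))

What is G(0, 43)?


G(0, 43) = 44
Result: G(0, 43) = 44

44


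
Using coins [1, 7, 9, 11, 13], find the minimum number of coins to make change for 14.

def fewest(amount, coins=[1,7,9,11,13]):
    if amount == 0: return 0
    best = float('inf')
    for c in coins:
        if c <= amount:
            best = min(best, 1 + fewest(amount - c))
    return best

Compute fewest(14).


Building up with DP:
fewest(0) = 0
fewest(1) = min(1+fewest(0)=1+0=1) = 1
fewest(2) = min(1+fewest(1)=1+1=2) = 2
fewest(3) = min(1+fewest(2)=1+2=3) = 3
fewest(4) = min(1+fewest(3)=1+3=4) = 4
fewest(5) = min(1+fewest(4)=1+4=5) = 5
fewest(6) = min(1+fewest(5)=1+5=6) = 6
fewest(7) = min(1+fewest(6)=1+6=7, 1+fewest(0)=1+0=1) = 1
fewest(8) = min(1+fewest(7)=1+1=2, 1+fewest(1)=1+1=2) = 2
fewest(9) = min(1+fewest(8)=1+2=3, 1+fewest(2)=1+2=3, 1+fewest(0)=1+0=1) = 1
fewest(10) = min(1+fewest(9)=1+1=2, 1+fewest(3)=1+3=4, 1+fewest(1)=1+1=2) = 2
fewest(11) = min(1+fewest(10)=1+2=3, 1+fewest(4)=1+4=5, 1+fewest(2)=1+2=3, 1+fewest(0)=1+0=1) = 1
fewest(12) = min(1+fewest(11)=1+1=2, 1+fewest(5)=1+5=6, 1+fewest(3)=1+3=4, 1+fewest(1)=1+1=2) = 2
fewest(13) = min(1+fewest(12)=1+2=3, 1+fewest(6)=1+6=7, 1+fewest(4)=1+4=5, 1+fewest(2)=1+2=3, 1+fewest(0)=1+0=1) = 1
fewest(14) = min(1+fewest(13)=1+1=2, 1+fewest(7)=1+1=2, 1+fewest(5)=1+5=6, 1+fewest(3)=1+3=4, 1+fewest(1)=1+1=2) = 2

2


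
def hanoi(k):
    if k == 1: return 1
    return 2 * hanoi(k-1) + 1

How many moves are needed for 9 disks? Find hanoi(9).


hanoi(9) = 2 * hanoi(8) + 1
hanoi(8) = 2 * hanoi(7) + 1
hanoi(7) = 2 * hanoi(6) + 1
hanoi(6) = 2 * hanoi(5) + 1
hanoi(5) = 2 * hanoi(4) + 1
hanoi(4) = 2 * hanoi(3) + 1
hanoi(3) = 2 * hanoi(2) + 1
hanoi(2) = 2 * hanoi(1) + 1
hanoi(1) = 1  (base case)
hanoi(2) = 2 * 1 + 1 = 3
hanoi(3) = 2 * 3 + 1 = 7
hanoi(4) = 2 * 7 + 1 = 15
hanoi(5) = 2 * 15 + 1 = 31
hanoi(6) = 2 * 31 + 1 = 63
hanoi(7) = 2 * 63 + 1 = 127
hanoi(8) = 2 * 127 + 1 = 255
hanoi(9) = 2 * 255 + 1 = 511

511


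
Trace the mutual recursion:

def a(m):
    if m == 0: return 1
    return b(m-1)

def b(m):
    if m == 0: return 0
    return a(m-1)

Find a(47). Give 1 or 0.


a(47) = b(46)
b(46) = a(45)
a(45) = b(44)
b(44) = a(43)
a(43) = b(42)
b(42) = a(41)
a(41) = b(40)
b(40) = a(39)
a(39) = b(38)
b(38) = a(37)
a(37) = b(36)
b(36) = a(35)
a(35) = b(34)
b(34) = a(33)
a(33) = b(32)
b(32) = a(31)
a(31) = b(30)
b(30) = a(29)
a(29) = b(28)
b(28) = a(27)
a(27) = b(26)
b(26) = a(25)
a(25) = b(24)
b(24) = a(23)
a(23) = b(22)
b(22) = a(21)
a(21) = b(20)
b(20) = a(19)
a(19) = b(18)
b(18) = a(17)
a(17) = b(16)
b(16) = a(15)
a(15) = b(14)
b(14) = a(13)
a(13) = b(12)
b(12) = a(11)
a(11) = b(10)
b(10) = a(9)
a(9) = b(8)
b(8) = a(7)
a(7) = b(6)
b(6) = a(5)
a(5) = b(4)
b(4) = a(3)
a(3) = b(2)
b(2) = a(1)
a(1) = b(0)
b(0) = 0  (base case)
Result: 0

0


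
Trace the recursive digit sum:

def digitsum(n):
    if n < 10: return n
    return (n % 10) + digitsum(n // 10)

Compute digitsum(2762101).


digitsum(2762101) = 1 + digitsum(276210)
digitsum(276210) = 0 + digitsum(27621)
digitsum(27621) = 1 + digitsum(2762)
digitsum(2762) = 2 + digitsum(276)
digitsum(276) = 6 + digitsum(27)
digitsum(27) = 7 + digitsum(2)
digitsum(2) = 2  (base case)
Total: 1 + 0 + 1 + 2 + 6 + 7 + 2 = 19

19


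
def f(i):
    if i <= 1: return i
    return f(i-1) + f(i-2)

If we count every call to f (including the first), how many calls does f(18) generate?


Let C(n) = total calls for f(n)
C(0) = 1, C(1) = 1
C(2) = 1 + C(1) + C(0) = 1 + 1 + 1 = 3
C(3) = 1 + C(2) + C(1) = 1 + 3 + 1 = 5
C(4) = 1 + C(3) + C(2) = 1 + 5 + 3 = 9
C(5) = 1 + C(4) + C(3) = 1 + 9 + 5 = 15
C(6) = 1 + C(5) + C(4) = 1 + 15 + 9 = 25
C(7) = 1 + C(6) + C(5) = 1 + 25 + 15 = 41
C(8) = 1 + C(7) + C(6) = 1 + 41 + 25 = 67
C(9) = 1 + C(8) + C(7) = 1 + 67 + 41 = 109
C(10) = 1 + C(9) + C(8) = 1 + 109 + 67 = 177
C(11) = 1 + C(10) + C(9) = 1 + 177 + 109 = 287
C(12) = 1 + C(11) + C(10) = 1 + 287 + 177 = 465
C(13) = 1 + C(12) + C(11) = 1 + 465 + 287 = 753
C(14) = 1 + C(13) + C(12) = 1 + 753 + 465 = 1219
C(15) = 1 + C(14) + C(13) = 1 + 1219 + 753 = 1973
C(16) = 1 + C(15) + C(14) = 1 + 1973 + 1219 = 3193
C(17) = 1 + C(16) + C(15) = 1 + 3193 + 1973 = 5167
C(18) = 1 + C(17) + C(16) = 1 + 5167 + 3193 = 8361

8361


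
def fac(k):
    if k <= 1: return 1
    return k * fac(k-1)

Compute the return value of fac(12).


fac(12)
= 12 * fac(11)
= 12 * 11 * fac(10)
= 12 * 11 * 10 * fac(9)
= 12 * 11 * 10 * 9 * fac(8)
= 12 * 11 * 10 * 9 * 8 * fac(7)
= 12 * 11 * 10 * 9 * 8 * 7 * fac(6)
= 12 * 11 * 10 * 9 * 8 * 7 * 6 * fac(5)
= 12 * 11 * 10 * 9 * 8 * 7 * 6 * 5 * fac(4)
= 12 * 11 * 10 * 9 * 8 * 7 * 6 * 5 * 4 * fac(3)
= 12 * 11 * 10 * 9 * 8 * 7 * 6 * 5 * 4 * 3 * fac(2)
= 12 * 11 * 10 * 9 * 8 * 7 * 6 * 5 * 4 * 3 * 2 * fac(1)
= 12 * 11 * 10 * 9 * 8 * 7 * 6 * 5 * 4 * 3 * 2 * 1
= 479001600

479001600


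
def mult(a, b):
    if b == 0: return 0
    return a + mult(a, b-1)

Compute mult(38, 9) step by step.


mult(38, 9) = 38 + mult(38, 8)
mult(38, 8) = 38 + mult(38, 7)
mult(38, 7) = 38 + mult(38, 6)
mult(38, 6) = 38 + mult(38, 5)
mult(38, 5) = 38 + mult(38, 4)
mult(38, 4) = 38 + mult(38, 3)
mult(38, 3) = 38 + mult(38, 2)
mult(38, 2) = 38 + mult(38, 1)
mult(38, 1) = 38 + mult(38, 0)
mult(38, 0) = 0  (base case)
Total: 38 + 38 + 38 + 38 + 38 + 38 + 38 + 38 + 38 + 0 = 342

342


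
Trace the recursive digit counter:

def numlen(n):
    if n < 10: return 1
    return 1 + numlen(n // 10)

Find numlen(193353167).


numlen(193353167) = 1 + numlen(19335316)
numlen(19335316) = 1 + numlen(1933531)
numlen(1933531) = 1 + numlen(193353)
numlen(193353) = 1 + numlen(19335)
numlen(19335) = 1 + numlen(1933)
numlen(1933) = 1 + numlen(193)
numlen(193) = 1 + numlen(19)
numlen(19) = 1 + numlen(1)
numlen(1) = 1  (base case: 1 < 10)
Unwinding: 1 + 1 + 1 + 1 + 1 + 1 + 1 + 1 + 1 = 9

9


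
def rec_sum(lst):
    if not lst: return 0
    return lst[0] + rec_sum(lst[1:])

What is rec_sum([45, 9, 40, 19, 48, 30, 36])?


rec_sum([45, 9, 40, 19, 48, 30, 36]) = 45 + rec_sum([9, 40, 19, 48, 30, 36])
rec_sum([9, 40, 19, 48, 30, 36]) = 9 + rec_sum([40, 19, 48, 30, 36])
rec_sum([40, 19, 48, 30, 36]) = 40 + rec_sum([19, 48, 30, 36])
rec_sum([19, 48, 30, 36]) = 19 + rec_sum([48, 30, 36])
rec_sum([48, 30, 36]) = 48 + rec_sum([30, 36])
rec_sum([30, 36]) = 30 + rec_sum([36])
rec_sum([36]) = 36 + rec_sum([])
rec_sum([]) = 0  (base case)
Total: 45 + 9 + 40 + 19 + 48 + 30 + 36 + 0 = 227

227


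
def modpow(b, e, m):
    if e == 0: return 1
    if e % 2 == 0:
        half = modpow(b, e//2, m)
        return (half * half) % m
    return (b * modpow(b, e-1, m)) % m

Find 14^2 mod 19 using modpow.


modpow(14, 2, 19): e is even, compute modpow(14, 1, 19)
  modpow(14, 1, 19): e is odd, compute modpow(14, 0, 19)
    modpow(14, 0, 19) = 1
  (14 * 1) % 19 = 14
half=14, (14*14) % 19 = 6

6


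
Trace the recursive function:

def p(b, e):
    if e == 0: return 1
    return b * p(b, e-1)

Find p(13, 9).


p(13, 9)
= 13 * p(13, 8)
= 13 * 13 * p(13, 7)
= 13 * 13 * 13 * p(13, 6)
= 13 * 13 * 13 * 13 * p(13, 5)
= 13 * 13 * 13 * 13 * 13 * p(13, 4)
= 13 * 13 * 13 * 13 * 13 * 13 * p(13, 3)
= 13 * 13 * 13 * 13 * 13 * 13 * 13 * p(13, 2)
= 13 * 13 * 13 * 13 * 13 * 13 * 13 * 13 * p(13, 1)
= 13 * 13 * 13 * 13 * 13 * 13 * 13 * 13 * 13 * p(13, 0)
= 13 * 13 * 13 * 13 * 13 * 13 * 13 * 13 * 13 * 1
= 10604499373

10604499373


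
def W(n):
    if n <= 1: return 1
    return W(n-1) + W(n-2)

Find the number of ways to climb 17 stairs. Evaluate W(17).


Building up from base cases:
W(0) = 1
W(1) = 1
W(2) = W(1) + W(0) = 1 + 1 = 2
W(3) = W(2) + W(1) = 2 + 1 = 3
W(4) = W(3) + W(2) = 3 + 2 = 5
W(5) = W(4) + W(3) = 5 + 3 = 8
W(6) = W(5) + W(4) = 8 + 5 = 13
W(7) = W(6) + W(5) = 13 + 8 = 21
W(8) = W(7) + W(6) = 21 + 13 = 34
W(9) = W(8) + W(7) = 34 + 21 = 55
W(10) = W(9) + W(8) = 55 + 34 = 89
W(11) = W(10) + W(9) = 89 + 55 = 144
W(12) = W(11) + W(10) = 144 + 89 = 233
W(13) = W(12) + W(11) = 233 + 144 = 377
W(14) = W(13) + W(12) = 377 + 233 = 610
W(15) = W(14) + W(13) = 610 + 377 = 987
W(16) = W(15) + W(14) = 987 + 610 = 1597
W(17) = W(16) + W(15) = 1597 + 987 = 2584

2584


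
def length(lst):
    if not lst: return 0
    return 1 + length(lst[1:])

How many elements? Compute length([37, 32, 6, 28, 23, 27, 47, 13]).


length([37, 32, 6, 28, 23, 27, 47, 13]) = 1 + length([32, 6, 28, 23, 27, 47, 13])
length([32, 6, 28, 23, 27, 47, 13]) = 1 + length([6, 28, 23, 27, 47, 13])
length([6, 28, 23, 27, 47, 13]) = 1 + length([28, 23, 27, 47, 13])
length([28, 23, 27, 47, 13]) = 1 + length([23, 27, 47, 13])
length([23, 27, 47, 13]) = 1 + length([27, 47, 13])
length([27, 47, 13]) = 1 + length([47, 13])
length([47, 13]) = 1 + length([13])
length([13]) = 1 + length([])
length([]) = 0  (base case)
Unwinding: 1 + 1 + 1 + 1 + 1 + 1 + 1 + 1 + 0 = 8

8


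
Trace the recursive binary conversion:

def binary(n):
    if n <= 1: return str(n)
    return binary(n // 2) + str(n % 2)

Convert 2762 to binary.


binary(2762) = binary(1381) + '0'
binary(1381) = binary(690) + '1'
binary(690) = binary(345) + '0'
binary(345) = binary(172) + '1'
binary(172) = binary(86) + '0'
binary(86) = binary(43) + '0'
binary(43) = binary(21) + '1'
binary(21) = binary(10) + '1'
binary(10) = binary(5) + '0'
binary(5) = binary(2) + '1'
binary(2) = binary(1) + '0'
binary(1) = '1'  (base case)
Concatenating: '1' + '0' + '1' + '0' + '1' + '1' + '0' + '0' + '1' + '0' + '1' + '0' = '101011001010'

101011001010


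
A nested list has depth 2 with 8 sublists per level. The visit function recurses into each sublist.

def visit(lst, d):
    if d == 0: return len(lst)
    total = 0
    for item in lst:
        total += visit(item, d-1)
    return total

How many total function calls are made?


At depth 0 (root): 1 call
At depth 1: each of 1 parents calls visit on 8 children = 8 calls
At depth 2: each of 8 parents calls visit on 8 children = 64 calls
Total: 1 + 8 + 64 = 73

73


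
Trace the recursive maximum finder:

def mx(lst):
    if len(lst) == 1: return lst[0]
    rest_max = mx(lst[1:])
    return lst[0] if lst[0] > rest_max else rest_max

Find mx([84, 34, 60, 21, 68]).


mx([84, 34, 60, 21, 68]): compare 84 with mx([34, 60, 21, 68])
mx([34, 60, 21, 68]): compare 34 with mx([60, 21, 68])
mx([60, 21, 68]): compare 60 with mx([21, 68])
mx([21, 68]): compare 21 with mx([68])
mx([68]) = 68  (base case)
Compare 21 with 68 -> 68
Compare 60 with 68 -> 68
Compare 34 with 68 -> 68
Compare 84 with 68 -> 84

84


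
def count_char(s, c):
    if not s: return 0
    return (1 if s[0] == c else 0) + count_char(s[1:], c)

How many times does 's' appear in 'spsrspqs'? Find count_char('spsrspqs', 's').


s[0]='s' == 's' -> 1
s[0]='p' != 's' -> 0
s[0]='s' == 's' -> 1
s[0]='r' != 's' -> 0
s[0]='s' == 's' -> 1
s[0]='p' != 's' -> 0
s[0]='q' != 's' -> 0
s[0]='s' == 's' -> 1
Sum: 1 + 0 + 1 + 0 + 1 + 0 + 0 + 1 = 4

4


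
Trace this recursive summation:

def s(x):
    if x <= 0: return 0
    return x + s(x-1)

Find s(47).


s(47)
= 47 + 46 + 45 + 44 + 43 + 42 + 41 + 40 + 39 + 38 + 37 + 36 + 35 + 34 + 33 + 32 + 31 + 30 + 29 + 28 + 27 + 26 + 25 + 24 + 23 + 22 + 21 + 20 + 19 + 18 + 17 + 16 + 15 + 14 + 13 + 12 + 11 + 10 + 9 + 8 + 7 + 6 + 5 + 4 + 3 + 2 + 1 + s(0)
= 47 + 46 + 45 + 44 + 43 + 42 + 41 + 40 + 39 + 38 + 37 + 36 + 35 + 34 + 33 + 32 + 31 + 30 + 29 + 28 + 27 + 26 + 25 + 24 + 23 + 22 + 21 + 20 + 19 + 18 + 17 + 16 + 15 + 14 + 13 + 12 + 11 + 10 + 9 + 8 + 7 + 6 + 5 + 4 + 3 + 2 + 1 + 0
= 1128

1128


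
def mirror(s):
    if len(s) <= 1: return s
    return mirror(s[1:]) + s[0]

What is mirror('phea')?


mirror('phea') = mirror('hea') + 'p'
mirror('hea') = mirror('ea') + 'h'
mirror('ea') = mirror('a') + 'e'
mirror('a') = 'a'  (base case)
Concatenating: 'a' + 'e' + 'h' + 'p' = 'aehp'

aehp


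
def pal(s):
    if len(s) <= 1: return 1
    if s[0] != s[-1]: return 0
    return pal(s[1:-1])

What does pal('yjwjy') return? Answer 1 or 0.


pal('yjwjy'): s[0]='y' == s[-1]='y' -> check pal('jwj')
pal('jwj'): s[0]='j' == s[-1]='j' -> check pal('w')
pal('w'): len <= 1 -> return 1  (base case)
Result: 1 (palindrome)

1


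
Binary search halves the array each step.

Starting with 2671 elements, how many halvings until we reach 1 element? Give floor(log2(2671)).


2671 / 2 = 1335
1335 / 2 = 667
667 / 2 = 333
333 / 2 = 166
166 / 2 = 83
83 / 2 = 41
41 / 2 = 20
20 / 2 = 10
10 / 2 = 5
5 / 2 = 2
2 / 2 = 1
Reached 1 after 11 halvings

11


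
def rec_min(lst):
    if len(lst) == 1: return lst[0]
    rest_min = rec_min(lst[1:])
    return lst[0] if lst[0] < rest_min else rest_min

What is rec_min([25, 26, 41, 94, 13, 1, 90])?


rec_min([25, 26, 41, 94, 13, 1, 90]): compare 25 with rec_min([26, 41, 94, 13, 1, 90])
rec_min([26, 41, 94, 13, 1, 90]): compare 26 with rec_min([41, 94, 13, 1, 90])
rec_min([41, 94, 13, 1, 90]): compare 41 with rec_min([94, 13, 1, 90])
rec_min([94, 13, 1, 90]): compare 94 with rec_min([13, 1, 90])
rec_min([13, 1, 90]): compare 13 with rec_min([1, 90])
rec_min([1, 90]): compare 1 with rec_min([90])
rec_min([90]) = 90  (base case)
Compare 1 with 90 -> 1
Compare 13 with 1 -> 1
Compare 94 with 1 -> 1
Compare 41 with 1 -> 1
Compare 26 with 1 -> 1
Compare 25 with 1 -> 1

1


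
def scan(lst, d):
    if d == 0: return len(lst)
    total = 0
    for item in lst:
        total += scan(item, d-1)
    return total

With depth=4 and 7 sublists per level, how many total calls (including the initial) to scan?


At depth 0 (root): 1 call
At depth 1: each of 1 parents calls scan on 7 children = 7 calls
At depth 2: each of 7 parents calls scan on 7 children = 49 calls
At depth 3: each of 49 parents calls scan on 7 children = 343 calls
At depth 4: each of 343 parents calls scan on 7 children = 2401 calls
Total: 1 + 7 + 49 + 343 + 2401 = 2801

2801


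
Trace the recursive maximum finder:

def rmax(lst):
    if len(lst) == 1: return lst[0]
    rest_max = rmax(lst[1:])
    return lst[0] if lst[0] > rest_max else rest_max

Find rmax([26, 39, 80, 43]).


rmax([26, 39, 80, 43]): compare 26 with rmax([39, 80, 43])
rmax([39, 80, 43]): compare 39 with rmax([80, 43])
rmax([80, 43]): compare 80 with rmax([43])
rmax([43]) = 43  (base case)
Compare 80 with 43 -> 80
Compare 39 with 80 -> 80
Compare 26 with 80 -> 80

80


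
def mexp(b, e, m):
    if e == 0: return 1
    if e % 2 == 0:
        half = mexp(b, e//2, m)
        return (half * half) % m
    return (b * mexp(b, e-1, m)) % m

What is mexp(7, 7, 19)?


mexp(7, 7, 19): e is odd, compute mexp(7, 6, 19)
  mexp(7, 6, 19): e is even, compute mexp(7, 3, 19)
    mexp(7, 3, 19): e is odd, compute mexp(7, 2, 19)
      mexp(7, 2, 19): e is even, compute mexp(7, 1, 19)
        mexp(7, 1, 19): e is odd, compute mexp(7, 0, 19)
          mexp(7, 0, 19) = 1
        (7 * 1) % 19 = 7
      half=7, (7*7) % 19 = 11
    (7 * 11) % 19 = 1
  half=1, (1*1) % 19 = 1
(7 * 1) % 19 = 7

7


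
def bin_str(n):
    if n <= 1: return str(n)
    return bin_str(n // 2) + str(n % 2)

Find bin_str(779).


bin_str(779) = bin_str(389) + '1'
bin_str(389) = bin_str(194) + '1'
bin_str(194) = bin_str(97) + '0'
bin_str(97) = bin_str(48) + '1'
bin_str(48) = bin_str(24) + '0'
bin_str(24) = bin_str(12) + '0'
bin_str(12) = bin_str(6) + '0'
bin_str(6) = bin_str(3) + '0'
bin_str(3) = bin_str(1) + '1'
bin_str(1) = '1'  (base case)
Concatenating: '1' + '1' + '0' + '0' + '0' + '0' + '1' + '0' + '1' + '1' = '1100001011'

1100001011


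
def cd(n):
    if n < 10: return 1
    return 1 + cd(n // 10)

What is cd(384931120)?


cd(384931120) = 1 + cd(38493112)
cd(38493112) = 1 + cd(3849311)
cd(3849311) = 1 + cd(384931)
cd(384931) = 1 + cd(38493)
cd(38493) = 1 + cd(3849)
cd(3849) = 1 + cd(384)
cd(384) = 1 + cd(38)
cd(38) = 1 + cd(3)
cd(3) = 1  (base case: 3 < 10)
Unwinding: 1 + 1 + 1 + 1 + 1 + 1 + 1 + 1 + 1 = 9

9


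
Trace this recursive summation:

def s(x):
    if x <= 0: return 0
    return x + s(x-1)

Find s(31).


s(31)
= 31 + 30 + 29 + 28 + 27 + 26 + 25 + 24 + 23 + 22 + 21 + 20 + 19 + 18 + 17 + 16 + 15 + 14 + 13 + 12 + 11 + 10 + 9 + 8 + 7 + 6 + 5 + 4 + 3 + 2 + 1 + s(0)
= 31 + 30 + 29 + 28 + 27 + 26 + 25 + 24 + 23 + 22 + 21 + 20 + 19 + 18 + 17 + 16 + 15 + 14 + 13 + 12 + 11 + 10 + 9 + 8 + 7 + 6 + 5 + 4 + 3 + 2 + 1 + 0
= 496

496


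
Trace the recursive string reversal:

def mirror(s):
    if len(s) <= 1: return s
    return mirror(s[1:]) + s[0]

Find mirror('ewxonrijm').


mirror('ewxonrijm') = mirror('wxonrijm') + 'e'
mirror('wxonrijm') = mirror('xonrijm') + 'w'
mirror('xonrijm') = mirror('onrijm') + 'x'
mirror('onrijm') = mirror('nrijm') + 'o'
mirror('nrijm') = mirror('rijm') + 'n'
mirror('rijm') = mirror('ijm') + 'r'
mirror('ijm') = mirror('jm') + 'i'
mirror('jm') = mirror('m') + 'j'
mirror('m') = 'm'  (base case)
Concatenating: 'm' + 'j' + 'i' + 'r' + 'n' + 'o' + 'x' + 'w' + 'e' = 'mjirnoxwe'

mjirnoxwe


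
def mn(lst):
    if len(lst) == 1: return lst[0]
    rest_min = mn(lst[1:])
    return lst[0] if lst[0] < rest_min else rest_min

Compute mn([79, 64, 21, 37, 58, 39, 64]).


mn([79, 64, 21, 37, 58, 39, 64]): compare 79 with mn([64, 21, 37, 58, 39, 64])
mn([64, 21, 37, 58, 39, 64]): compare 64 with mn([21, 37, 58, 39, 64])
mn([21, 37, 58, 39, 64]): compare 21 with mn([37, 58, 39, 64])
mn([37, 58, 39, 64]): compare 37 with mn([58, 39, 64])
mn([58, 39, 64]): compare 58 with mn([39, 64])
mn([39, 64]): compare 39 with mn([64])
mn([64]) = 64  (base case)
Compare 39 with 64 -> 39
Compare 58 with 39 -> 39
Compare 37 with 39 -> 37
Compare 21 with 37 -> 21
Compare 64 with 21 -> 21
Compare 79 with 21 -> 21

21


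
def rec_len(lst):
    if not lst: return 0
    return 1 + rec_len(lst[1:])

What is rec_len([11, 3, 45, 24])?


rec_len([11, 3, 45, 24]) = 1 + rec_len([3, 45, 24])
rec_len([3, 45, 24]) = 1 + rec_len([45, 24])
rec_len([45, 24]) = 1 + rec_len([24])
rec_len([24]) = 1 + rec_len([])
rec_len([]) = 0  (base case)
Unwinding: 1 + 1 + 1 + 1 + 0 = 4

4
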